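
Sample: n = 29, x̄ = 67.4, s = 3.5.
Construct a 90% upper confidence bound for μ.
μ ≤ 68.25

Upper bound (one-sided):
t* = 1.313 (one-sided for 90%)
Upper bound = x̄ + t* · s/√n = 67.4 + 1.313 · 3.5/√29 = 68.25

We are 90% confident that μ ≤ 68.25.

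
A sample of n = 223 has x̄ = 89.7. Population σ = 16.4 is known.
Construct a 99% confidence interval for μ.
(86.87, 92.53)

z-interval (σ known):
z* = 2.576 for 99% confidence

Margin of error = z* · σ/√n = 2.576 · 16.4/√223 = 2.83

CI: (89.7 - 2.83, 89.7 + 2.83) = (86.87, 92.53)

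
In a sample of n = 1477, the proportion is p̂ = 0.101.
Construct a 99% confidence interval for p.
(0.081, 0.121)

Proportion CI:
SE = √(p̂(1-p̂)/n) = √(0.101 · 0.899 / 1477) = 0.00784

z* = 2.576
Margin = z* · SE = 2.576 · 0.00784 = 0.0202

CI: 0.101 ± 0.0202 = (0.081, 0.121)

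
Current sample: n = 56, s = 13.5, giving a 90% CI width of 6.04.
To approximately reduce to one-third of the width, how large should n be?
n ≈ 504

CI width ∝ 1/√n
To reduce width by factor 3, need √n to grow by 3 → need 3² = 9 times as many samples.

Current: n = 56, width = 6.04
New: n = 504, width ≈ 1.98

Width reduced by factor of 6.04/1.98 = 3.05.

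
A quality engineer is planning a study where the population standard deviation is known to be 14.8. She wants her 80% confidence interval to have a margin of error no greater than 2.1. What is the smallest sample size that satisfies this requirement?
n ≥ 82

For margin E ≤ 2.1:
n ≥ (z* · σ / E)²
n ≥ (1.282 · 14.8 / 2.1)²
n ≥ 81.63

Minimum n = 82 (rounding up)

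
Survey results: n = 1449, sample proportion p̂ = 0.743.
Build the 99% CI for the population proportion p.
(0.713, 0.773)

Proportion CI:
SE = √(p̂(1-p̂)/n) = √(0.743 · 0.257 / 1449) = 0.01148

z* = 2.576
Margin = z* · SE = 2.576 · 0.01148 = 0.0296

CI: 0.743 ± 0.0296 = (0.713, 0.773)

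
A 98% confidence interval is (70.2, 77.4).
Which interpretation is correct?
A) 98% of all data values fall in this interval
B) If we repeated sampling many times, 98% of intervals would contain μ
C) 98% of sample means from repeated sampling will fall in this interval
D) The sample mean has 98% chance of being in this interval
B

A) Wrong — a CI is about the parameter μ, not individual data values.
B) Correct — this is the frequentist long-run coverage interpretation.
C) Wrong — coverage applies to intervals containing μ, not to future x̄ values.
D) Wrong — x̄ is observed and sits in the interval by construction.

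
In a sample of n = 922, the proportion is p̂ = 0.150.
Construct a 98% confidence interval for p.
(0.123, 0.177)

Proportion CI:
SE = √(p̂(1-p̂)/n) = √(0.150 · 0.850 / 922) = 0.01176

z* = 2.326
Margin = z* · SE = 2.326 · 0.01176 = 0.0274

CI: 0.150 ± 0.0274 = (0.123, 0.177)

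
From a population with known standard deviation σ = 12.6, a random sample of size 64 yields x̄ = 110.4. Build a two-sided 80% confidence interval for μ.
(108.38, 112.42)

z-interval (σ known):
z* = 1.282 for 80% confidence

Margin of error = z* · σ/√n = 1.282 · 12.6/√64 = 2.02

CI: (110.4 - 2.02, 110.4 + 2.02) = (108.38, 112.42)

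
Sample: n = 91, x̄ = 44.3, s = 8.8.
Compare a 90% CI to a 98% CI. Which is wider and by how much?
98% CI is wider by 1.30

df = 90
90% CI: t* = 1.662, (42.77, 45.83), width = 2 · t* · s/√n = 3.07
98% CI: t* = 2.368, (42.12, 46.48), width = 2 · t* · s/√n = 4.37

The 98% CI is wider by 4.37 - 3.07 = 1.30.
Higher confidence requires a wider interval.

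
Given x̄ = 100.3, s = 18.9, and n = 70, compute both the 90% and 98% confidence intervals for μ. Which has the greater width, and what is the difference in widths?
98% CI is wider by 3.23

df = 69
90% CI: t* = 1.667, (96.53, 104.07), width = 2 · t* · s/√n = 7.53
98% CI: t* = 2.382, (94.92, 105.68), width = 2 · t* · s/√n = 10.76

The 98% CI is wider by 10.76 - 7.53 = 3.23.
Higher confidence requires a wider interval.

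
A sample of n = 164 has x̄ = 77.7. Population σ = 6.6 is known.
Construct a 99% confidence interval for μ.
(76.37, 79.03)

z-interval (σ known):
z* = 2.576 for 99% confidence

Margin of error = z* · σ/√n = 2.576 · 6.6/√164 = 1.33

CI: (77.7 - 1.33, 77.7 + 1.33) = (76.37, 79.03)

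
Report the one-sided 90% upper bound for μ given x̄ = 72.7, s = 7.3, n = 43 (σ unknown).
μ ≤ 74.15

Upper bound (one-sided):
t* = 1.302 (one-sided for 90%)
Upper bound = x̄ + t* · s/√n = 72.7 + 1.302 · 7.3/√43 = 74.15

We are 90% confident that μ ≤ 74.15.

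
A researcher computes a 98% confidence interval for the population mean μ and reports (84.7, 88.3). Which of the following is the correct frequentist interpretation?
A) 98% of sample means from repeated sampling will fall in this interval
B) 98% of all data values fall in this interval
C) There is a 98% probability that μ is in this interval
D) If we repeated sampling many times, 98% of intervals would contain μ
D

A) Wrong — coverage applies to intervals containing μ, not to future x̄ values.
B) Wrong — a CI is about the parameter μ, not individual data values.
C) Wrong — μ is fixed; the randomness lives in the interval, not in μ.
D) Correct — this is the frequentist long-run coverage interpretation.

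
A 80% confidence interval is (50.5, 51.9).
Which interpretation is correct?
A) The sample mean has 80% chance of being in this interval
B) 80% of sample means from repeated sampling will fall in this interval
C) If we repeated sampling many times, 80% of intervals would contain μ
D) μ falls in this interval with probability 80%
C

A) Wrong — x̄ is observed and sits in the interval by construction.
B) Wrong — coverage applies to intervals containing μ, not to future x̄ values.
C) Correct — this is the frequentist long-run coverage interpretation.
D) Wrong — μ is fixed; the randomness lives in the interval, not in μ.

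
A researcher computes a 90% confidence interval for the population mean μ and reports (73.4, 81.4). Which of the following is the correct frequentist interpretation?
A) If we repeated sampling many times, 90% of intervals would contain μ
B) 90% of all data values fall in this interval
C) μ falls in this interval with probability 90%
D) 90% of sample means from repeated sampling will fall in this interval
A

A) Correct — this is the frequentist long-run coverage interpretation.
B) Wrong — a CI is about the parameter μ, not individual data values.
C) Wrong — μ is fixed; the randomness lives in the interval, not in μ.
D) Wrong — coverage applies to intervals containing μ, not to future x̄ values.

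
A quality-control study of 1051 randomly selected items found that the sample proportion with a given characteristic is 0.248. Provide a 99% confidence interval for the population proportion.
(0.214, 0.282)

Proportion CI:
SE = √(p̂(1-p̂)/n) = √(0.248 · 0.752 / 1051) = 0.01332

z* = 2.576
Margin = z* · SE = 2.576 · 0.01332 = 0.0343

CI: 0.248 ± 0.0343 = (0.214, 0.282)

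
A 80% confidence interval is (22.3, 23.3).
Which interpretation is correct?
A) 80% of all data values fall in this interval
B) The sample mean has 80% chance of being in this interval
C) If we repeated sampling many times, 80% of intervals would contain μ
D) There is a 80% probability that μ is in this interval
C

A) Wrong — a CI is about the parameter μ, not individual data values.
B) Wrong — x̄ is observed and sits in the interval by construction.
C) Correct — this is the frequentist long-run coverage interpretation.
D) Wrong — μ is fixed; the randomness lives in the interval, not in μ.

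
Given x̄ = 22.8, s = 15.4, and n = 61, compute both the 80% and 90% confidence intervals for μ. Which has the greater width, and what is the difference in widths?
90% CI is wider by 1.48

df = 60
80% CI: t* = 1.296, (20.24, 25.36), width = 2 · t* · s/√n = 5.11
90% CI: t* = 1.671, (19.51, 26.09), width = 2 · t* · s/√n = 6.59

The 90% CI is wider by 6.59 - 5.11 = 1.48.
Higher confidence requires a wider interval.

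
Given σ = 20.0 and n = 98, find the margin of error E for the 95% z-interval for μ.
Margin of error = 3.96

Margin of error = z* · σ/√n
= 1.960 · 20.0/√98
= 1.960 · 20.0/9.8995
= 3.96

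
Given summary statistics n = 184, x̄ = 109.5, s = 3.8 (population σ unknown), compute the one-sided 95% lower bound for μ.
μ ≥ 109.04

Lower bound (one-sided):
t* = 1.653 (one-sided for 95%)
Lower bound = x̄ - t* · s/√n = 109.5 - 1.653 · 3.8/√184 = 109.04

We are 95% confident that μ ≥ 109.04.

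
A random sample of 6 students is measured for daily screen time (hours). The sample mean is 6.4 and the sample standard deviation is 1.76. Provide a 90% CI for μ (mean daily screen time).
(4.95, 7.85)

t-interval (σ unknown):
df = n - 1 = 5
t* = 2.015 for 90% confidence

Margin of error = t* · s/√n = 2.015 · 1.76/√6 = 1.45

CI: (4.95, 7.85)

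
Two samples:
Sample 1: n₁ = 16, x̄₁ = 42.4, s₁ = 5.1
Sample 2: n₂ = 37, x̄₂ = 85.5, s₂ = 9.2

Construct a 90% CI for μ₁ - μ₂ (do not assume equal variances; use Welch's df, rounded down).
(-46.42, -39.78)

Difference: x̄₁ - x̄₂ = -43.10
SE = √(s₁²/n₁ + s₂²/n₂) = √(5.1²/16 + 9.2²/37) = 1.9782
df = 47.62 → 47 (Welch–Satterthwaite, rounded down)
t* = 1.678

CI: -43.10 ± 1.678 · 1.9782 = -43.10 ± 3.32 = (-46.42, -39.78)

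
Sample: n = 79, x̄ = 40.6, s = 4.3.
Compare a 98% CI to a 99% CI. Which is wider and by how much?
99% CI is wider by 0.25

df = 78
98% CI: t* = 2.375, (39.45, 41.75), width = 2 · t* · s/√n = 2.30
99% CI: t* = 2.640, (39.32, 41.88), width = 2 · t* · s/√n = 2.55

The 99% CI is wider by 2.55 - 2.30 = 0.25.
Higher confidence requires a wider interval.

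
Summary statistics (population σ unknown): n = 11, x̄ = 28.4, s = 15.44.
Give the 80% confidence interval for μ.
(22.01, 34.79)

t-interval (σ unknown):
df = n - 1 = 10
t* = 1.372 for 80% confidence

Margin of error = t* · s/√n = 1.372 · 15.44/√11 = 6.39

CI: (22.01, 34.79)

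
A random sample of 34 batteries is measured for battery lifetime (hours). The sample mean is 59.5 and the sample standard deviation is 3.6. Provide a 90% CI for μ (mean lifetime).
(58.46, 60.54)

t-interval (σ unknown):
df = n - 1 = 33
t* = 1.692 for 90% confidence

Margin of error = t* · s/√n = 1.692 · 3.6/√34 = 1.04

CI: (58.46, 60.54)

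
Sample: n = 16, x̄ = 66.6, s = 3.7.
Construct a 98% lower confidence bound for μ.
μ ≥ 64.52

Lower bound (one-sided):
t* = 2.249 (one-sided for 98%)
Lower bound = x̄ - t* · s/√n = 66.6 - 2.249 · 3.7/√16 = 64.52

We are 98% confident that μ ≥ 64.52.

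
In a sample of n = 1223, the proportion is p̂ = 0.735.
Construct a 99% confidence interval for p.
(0.702, 0.768)

Proportion CI:
SE = √(p̂(1-p̂)/n) = √(0.735 · 0.265 / 1223) = 0.01262

z* = 2.576
Margin = z* · SE = 2.576 · 0.01262 = 0.0325

CI: 0.735 ± 0.0325 = (0.702, 0.768)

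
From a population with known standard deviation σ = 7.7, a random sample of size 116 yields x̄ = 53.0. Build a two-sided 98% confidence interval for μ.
(51.34, 54.66)

z-interval (σ known):
z* = 2.326 for 98% confidence

Margin of error = z* · σ/√n = 2.326 · 7.7/√116 = 1.66

CI: (53.0 - 1.66, 53.0 + 1.66) = (51.34, 54.66)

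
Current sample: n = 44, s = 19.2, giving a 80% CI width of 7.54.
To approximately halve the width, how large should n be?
n ≈ 176

CI width ∝ 1/√n
To reduce width by factor 2, need √n to grow by 2 → need 2² = 4 times as many samples.

Current: n = 44, width = 7.54
New: n = 176, width ≈ 3.72

Width reduced by factor of 7.54/3.72 = 2.03.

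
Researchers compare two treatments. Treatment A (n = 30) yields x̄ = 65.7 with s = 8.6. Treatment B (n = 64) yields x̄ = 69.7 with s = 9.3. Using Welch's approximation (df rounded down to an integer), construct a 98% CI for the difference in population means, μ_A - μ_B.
(-8.67, 0.67)

Difference: x̄₁ - x̄₂ = -4.00
SE = √(s₁²/n₁ + s₂²/n₂) = √(8.6²/30 + 9.3²/64) = 1.9536
df = 61.06 → 61 (Welch–Satterthwaite, rounded down)
t* = 2.389

CI: -4.00 ± 2.389 · 1.9536 = -4.00 ± 4.67 = (-8.67, 0.67)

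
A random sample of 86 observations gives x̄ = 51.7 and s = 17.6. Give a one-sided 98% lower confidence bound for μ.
μ ≥ 47.74

Lower bound (one-sided):
t* = 2.086 (one-sided for 98%)
Lower bound = x̄ - t* · s/√n = 51.7 - 2.086 · 17.6/√86 = 47.74

We are 98% confident that μ ≥ 47.74.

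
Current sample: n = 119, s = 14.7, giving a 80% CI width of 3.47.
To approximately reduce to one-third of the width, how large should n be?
n ≈ 1071

CI width ∝ 1/√n
To reduce width by factor 3, need √n to grow by 3 → need 3² = 9 times as many samples.

Current: n = 119, width = 3.47
New: n = 1071, width ≈ 1.15

Width reduced by factor of 3.47/1.15 = 3.02.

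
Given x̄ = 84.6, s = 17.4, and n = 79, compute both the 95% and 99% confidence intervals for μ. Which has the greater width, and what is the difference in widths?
99% CI is wider by 2.54

df = 78
95% CI: t* = 1.991, (80.70, 88.50), width = 2 · t* · s/√n = 7.80
99% CI: t* = 2.640, (79.43, 89.77), width = 2 · t* · s/√n = 10.34

The 99% CI is wider by 10.34 - 7.80 = 2.54.
Higher confidence requires a wider interval.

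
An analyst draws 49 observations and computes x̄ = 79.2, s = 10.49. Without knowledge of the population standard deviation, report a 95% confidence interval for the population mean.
(76.19, 82.21)

t-interval (σ unknown):
df = n - 1 = 48
t* = 2.011 for 95% confidence

Margin of error = t* · s/√n = 2.011 · 10.49/√49 = 3.01

CI: (76.19, 82.21)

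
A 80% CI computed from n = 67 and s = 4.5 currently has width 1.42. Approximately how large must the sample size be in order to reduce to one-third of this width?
n ≈ 603

CI width ∝ 1/√n
To reduce width by factor 3, need √n to grow by 3 → need 3² = 9 times as many samples.

Current: n = 67, width = 1.42
New: n = 603, width ≈ 0.47

Width reduced by factor of 1.42/0.47 = 3.02.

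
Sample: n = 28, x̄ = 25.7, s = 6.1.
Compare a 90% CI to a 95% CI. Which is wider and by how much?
95% CI is wider by 0.80

df = 27
90% CI: t* = 1.703, (23.74, 27.66), width = 2 · t* · s/√n = 3.93
95% CI: t* = 2.052, (23.33, 28.07), width = 2 · t* · s/√n = 4.73

The 95% CI is wider by 4.73 - 3.93 = 0.80.
Higher confidence requires a wider interval.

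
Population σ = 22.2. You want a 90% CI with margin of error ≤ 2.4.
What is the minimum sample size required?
n ≥ 232

For margin E ≤ 2.4:
n ≥ (z* · σ / E)²
n ≥ (1.645 · 22.2 / 2.4)²
n ≥ 231.53

Minimum n = 232 (rounding up)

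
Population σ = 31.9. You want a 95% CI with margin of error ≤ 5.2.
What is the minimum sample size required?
n ≥ 145

For margin E ≤ 5.2:
n ≥ (z* · σ / E)²
n ≥ (1.960 · 31.9 / 5.2)²
n ≥ 144.57

Minimum n = 145 (rounding up)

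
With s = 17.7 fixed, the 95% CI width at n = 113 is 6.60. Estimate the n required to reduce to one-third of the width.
n ≈ 1017

CI width ∝ 1/√n
To reduce width by factor 3, need √n to grow by 3 → need 3² = 9 times as many samples.

Current: n = 113, width = 6.60
New: n = 1017, width ≈ 2.18

Width reduced by factor of 6.60/2.18 = 3.03.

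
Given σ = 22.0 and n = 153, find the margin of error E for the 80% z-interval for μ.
Margin of error = 2.28

Margin of error = z* · σ/√n
= 1.282 · 22.0/√153
= 1.282 · 22.0/12.3693
= 2.28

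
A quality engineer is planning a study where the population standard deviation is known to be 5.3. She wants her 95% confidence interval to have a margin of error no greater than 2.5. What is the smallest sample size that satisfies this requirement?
n ≥ 18

For margin E ≤ 2.5:
n ≥ (z* · σ / E)²
n ≥ (1.960 · 5.3 / 2.5)²
n ≥ 17.27

Minimum n = 18 (rounding up)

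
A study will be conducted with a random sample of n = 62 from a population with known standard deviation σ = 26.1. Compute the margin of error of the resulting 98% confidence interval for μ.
Margin of error = 7.71

Margin of error = z* · σ/√n
= 2.326 · 26.1/√62
= 2.326 · 26.1/7.8740
= 7.71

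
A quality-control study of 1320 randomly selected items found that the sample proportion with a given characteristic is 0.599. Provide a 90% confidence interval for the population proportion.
(0.577, 0.621)

Proportion CI:
SE = √(p̂(1-p̂)/n) = √(0.599 · 0.401 / 1320) = 0.01349

z* = 1.645
Margin = z* · SE = 1.645 · 0.01349 = 0.0222

CI: 0.599 ± 0.0222 = (0.577, 0.621)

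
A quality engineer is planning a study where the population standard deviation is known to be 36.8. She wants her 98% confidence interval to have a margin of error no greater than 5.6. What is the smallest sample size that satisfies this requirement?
n ≥ 234

For margin E ≤ 5.6:
n ≥ (z* · σ / E)²
n ≥ (2.326 · 36.8 / 5.6)²
n ≥ 233.64

Minimum n = 234 (rounding up)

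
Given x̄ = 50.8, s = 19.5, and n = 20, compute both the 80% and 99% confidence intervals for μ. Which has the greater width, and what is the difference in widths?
99% CI is wider by 13.37

df = 19
80% CI: t* = 1.328, (45.01, 56.59), width = 2 · t* · s/√n = 11.58
99% CI: t* = 2.861, (38.33, 63.27), width = 2 · t* · s/√n = 24.95

The 99% CI is wider by 24.95 - 11.58 = 13.37.
Higher confidence requires a wider interval.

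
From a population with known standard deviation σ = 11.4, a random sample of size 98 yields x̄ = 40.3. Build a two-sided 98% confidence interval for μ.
(37.62, 42.98)

z-interval (σ known):
z* = 2.326 for 98% confidence

Margin of error = z* · σ/√n = 2.326 · 11.4/√98 = 2.68

CI: (40.3 - 2.68, 40.3 + 2.68) = (37.62, 42.98)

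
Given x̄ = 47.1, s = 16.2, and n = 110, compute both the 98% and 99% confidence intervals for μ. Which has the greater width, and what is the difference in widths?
99% CI is wider by 0.81

df = 109
98% CI: t* = 2.361, (43.45, 50.75), width = 2 · t* · s/√n = 7.29
99% CI: t* = 2.622, (43.05, 51.15), width = 2 · t* · s/√n = 8.10

The 99% CI is wider by 8.10 - 7.29 = 0.81.
Higher confidence requires a wider interval.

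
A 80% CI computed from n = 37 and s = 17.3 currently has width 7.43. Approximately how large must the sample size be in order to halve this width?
n ≈ 148

CI width ∝ 1/√n
To reduce width by factor 2, need √n to grow by 2 → need 2² = 4 times as many samples.

Current: n = 37, width = 7.43
New: n = 148, width ≈ 3.66

Width reduced by factor of 7.43/3.66 = 2.03.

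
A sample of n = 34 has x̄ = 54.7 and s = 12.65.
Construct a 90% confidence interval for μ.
(51.03, 58.37)

t-interval (σ unknown):
df = n - 1 = 33
t* = 1.692 for 90% confidence

Margin of error = t* · s/√n = 1.692 · 12.65/√34 = 3.67

CI: (51.03, 58.37)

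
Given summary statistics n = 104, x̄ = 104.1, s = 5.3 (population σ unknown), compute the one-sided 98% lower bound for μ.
μ ≥ 103.02

Lower bound (one-sided):
t* = 2.080 (one-sided for 98%)
Lower bound = x̄ - t* · s/√n = 104.1 - 2.080 · 5.3/√104 = 103.02

We are 98% confident that μ ≥ 103.02.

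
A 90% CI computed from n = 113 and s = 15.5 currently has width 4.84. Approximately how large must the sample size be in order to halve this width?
n ≈ 452

CI width ∝ 1/√n
To reduce width by factor 2, need √n to grow by 2 → need 2² = 4 times as many samples.

Current: n = 113, width = 4.84
New: n = 452, width ≈ 2.40

Width reduced by factor of 4.84/2.40 = 2.02.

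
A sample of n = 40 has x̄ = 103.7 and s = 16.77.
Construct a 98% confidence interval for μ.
(97.27, 110.13)

t-interval (σ unknown):
df = n - 1 = 39
t* = 2.426 for 98% confidence

Margin of error = t* · s/√n = 2.426 · 16.77/√40 = 6.43

CI: (97.27, 110.13)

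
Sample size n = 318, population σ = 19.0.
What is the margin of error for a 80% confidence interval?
Margin of error = 1.37

Margin of error = z* · σ/√n
= 1.282 · 19.0/√318
= 1.282 · 19.0/17.8326
= 1.37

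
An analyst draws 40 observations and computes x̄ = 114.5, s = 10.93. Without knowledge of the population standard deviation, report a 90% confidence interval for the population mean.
(111.59, 117.41)

t-interval (σ unknown):
df = n - 1 = 39
t* = 1.685 for 90% confidence

Margin of error = t* · s/√n = 1.685 · 10.93/√40 = 2.91

CI: (111.59, 117.41)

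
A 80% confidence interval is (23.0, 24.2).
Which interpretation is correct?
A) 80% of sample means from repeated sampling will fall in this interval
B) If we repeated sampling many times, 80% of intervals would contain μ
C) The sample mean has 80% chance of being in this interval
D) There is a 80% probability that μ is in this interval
B

A) Wrong — coverage applies to intervals containing μ, not to future x̄ values.
B) Correct — this is the frequentist long-run coverage interpretation.
C) Wrong — x̄ is observed and sits in the interval by construction.
D) Wrong — μ is fixed; the randomness lives in the interval, not in μ.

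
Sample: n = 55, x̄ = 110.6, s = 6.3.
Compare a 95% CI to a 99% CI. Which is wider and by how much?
99% CI is wider by 1.13

df = 54
95% CI: t* = 2.005, (108.90, 112.30), width = 2 · t* · s/√n = 3.41
99% CI: t* = 2.670, (108.33, 112.87), width = 2 · t* · s/√n = 4.54

The 99% CI is wider by 4.54 - 3.41 = 1.13.
Higher confidence requires a wider interval.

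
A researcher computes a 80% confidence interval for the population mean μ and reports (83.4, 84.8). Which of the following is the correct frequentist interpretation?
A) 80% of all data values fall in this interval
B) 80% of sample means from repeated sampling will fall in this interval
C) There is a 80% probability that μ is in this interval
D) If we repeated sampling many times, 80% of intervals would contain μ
D

A) Wrong — a CI is about the parameter μ, not individual data values.
B) Wrong — coverage applies to intervals containing μ, not to future x̄ values.
C) Wrong — μ is fixed; the randomness lives in the interval, not in μ.
D) Correct — this is the frequentist long-run coverage interpretation.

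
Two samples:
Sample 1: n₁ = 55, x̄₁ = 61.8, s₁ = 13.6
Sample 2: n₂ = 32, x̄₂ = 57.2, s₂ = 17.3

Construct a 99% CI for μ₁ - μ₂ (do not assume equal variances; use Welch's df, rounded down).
(-4.93, 14.13)

Difference: x̄₁ - x̄₂ = 4.60
SE = √(s₁²/n₁ + s₂²/n₂) = √(13.6²/55 + 17.3²/32) = 3.5659
df = 53.34 → 53 (Welch–Satterthwaite, rounded down)
t* = 2.672

CI: 4.60 ± 2.672 · 3.5659 = 4.60 ± 9.53 = (-4.93, 14.13)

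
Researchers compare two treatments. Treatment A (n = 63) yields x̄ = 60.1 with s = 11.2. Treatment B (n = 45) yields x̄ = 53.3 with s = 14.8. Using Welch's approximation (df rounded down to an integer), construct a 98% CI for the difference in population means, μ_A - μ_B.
(0.58, 13.02)

Difference: x̄₁ - x̄₂ = 6.80
SE = √(s₁²/n₁ + s₂²/n₂) = √(11.2²/63 + 14.8²/45) = 2.6189
df = 78.09 → 78 (Welch–Satterthwaite, rounded down)
t* = 2.375

CI: 6.80 ± 2.375 · 2.6189 = 6.80 ± 6.22 = (0.58, 13.02)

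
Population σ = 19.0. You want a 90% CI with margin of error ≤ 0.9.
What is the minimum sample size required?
n ≥ 1207

For margin E ≤ 0.9:
n ≥ (z* · σ / E)²
n ≥ (1.645 · 19.0 / 0.9)²
n ≥ 1206.02

Minimum n = 1207 (rounding up)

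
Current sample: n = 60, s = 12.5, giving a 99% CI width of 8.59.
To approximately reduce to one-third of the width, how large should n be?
n ≈ 540

CI width ∝ 1/√n
To reduce width by factor 3, need √n to grow by 3 → need 3² = 9 times as many samples.

Current: n = 60, width = 8.59
New: n = 540, width ≈ 2.78

Width reduced by factor of 8.59/2.78 = 3.09.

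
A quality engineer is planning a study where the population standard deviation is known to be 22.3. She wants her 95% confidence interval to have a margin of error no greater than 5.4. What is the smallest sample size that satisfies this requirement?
n ≥ 66

For margin E ≤ 5.4:
n ≥ (z* · σ / E)²
n ≥ (1.960 · 22.3 / 5.4)²
n ≥ 65.51

Minimum n = 66 (rounding up)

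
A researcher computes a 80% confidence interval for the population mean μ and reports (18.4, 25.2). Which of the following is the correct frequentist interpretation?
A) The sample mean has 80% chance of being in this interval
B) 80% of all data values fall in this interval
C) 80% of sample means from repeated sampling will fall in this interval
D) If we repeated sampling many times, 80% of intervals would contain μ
D

A) Wrong — x̄ is observed and sits in the interval by construction.
B) Wrong — a CI is about the parameter μ, not individual data values.
C) Wrong — coverage applies to intervals containing μ, not to future x̄ values.
D) Correct — this is the frequentist long-run coverage interpretation.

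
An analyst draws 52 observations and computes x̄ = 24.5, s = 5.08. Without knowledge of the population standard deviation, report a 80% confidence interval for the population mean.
(23.59, 25.41)

t-interval (σ unknown):
df = n - 1 = 51
t* = 1.298 for 80% confidence

Margin of error = t* · s/√n = 1.298 · 5.08/√52 = 0.91

CI: (23.59, 25.41)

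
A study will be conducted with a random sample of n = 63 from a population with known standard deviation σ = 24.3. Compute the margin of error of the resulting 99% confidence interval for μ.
Margin of error = 7.89

Margin of error = z* · σ/√n
= 2.576 · 24.3/√63
= 2.576 · 24.3/7.9373
= 7.89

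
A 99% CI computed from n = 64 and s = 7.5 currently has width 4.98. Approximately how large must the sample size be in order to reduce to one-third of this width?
n ≈ 576

CI width ∝ 1/√n
To reduce width by factor 3, need √n to grow by 3 → need 3² = 9 times as many samples.

Current: n = 64, width = 4.98
New: n = 576, width ≈ 1.62

Width reduced by factor of 4.98/1.62 = 3.07.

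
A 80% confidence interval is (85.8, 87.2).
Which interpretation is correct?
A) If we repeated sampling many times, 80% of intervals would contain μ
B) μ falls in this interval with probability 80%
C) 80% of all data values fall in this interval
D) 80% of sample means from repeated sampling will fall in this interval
A

A) Correct — this is the frequentist long-run coverage interpretation.
B) Wrong — μ is fixed; the randomness lives in the interval, not in μ.
C) Wrong — a CI is about the parameter μ, not individual data values.
D) Wrong — coverage applies to intervals containing μ, not to future x̄ values.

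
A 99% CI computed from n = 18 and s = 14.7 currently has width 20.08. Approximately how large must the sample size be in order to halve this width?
n ≈ 72

CI width ∝ 1/√n
To reduce width by factor 2, need √n to grow by 2 → need 2² = 4 times as many samples.

Current: n = 18, width = 20.08
New: n = 72, width ≈ 9.17

Width reduced by factor of 20.08/9.17 = 2.19.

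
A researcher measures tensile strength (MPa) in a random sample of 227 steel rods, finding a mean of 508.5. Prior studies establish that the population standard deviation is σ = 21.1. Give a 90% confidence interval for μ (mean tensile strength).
(506.20, 510.80)

z-interval (σ known):
z* = 1.645 for 90% confidence

Margin of error = z* · σ/√n = 1.645 · 21.1/√227 = 2.30

CI: (508.5 - 2.30, 508.5 + 2.30) = (506.20, 510.80)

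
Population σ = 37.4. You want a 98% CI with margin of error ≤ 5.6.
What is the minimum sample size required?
n ≥ 242

For margin E ≤ 5.6:
n ≥ (z* · σ / E)²
n ≥ (2.326 · 37.4 / 5.6)²
n ≥ 241.32

Minimum n = 242 (rounding up)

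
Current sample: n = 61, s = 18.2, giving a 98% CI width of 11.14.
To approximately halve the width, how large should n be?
n ≈ 244

CI width ∝ 1/√n
To reduce width by factor 2, need √n to grow by 2 → need 2² = 4 times as many samples.

Current: n = 61, width = 11.14
New: n = 244, width ≈ 5.46

Width reduced by factor of 11.14/5.46 = 2.04.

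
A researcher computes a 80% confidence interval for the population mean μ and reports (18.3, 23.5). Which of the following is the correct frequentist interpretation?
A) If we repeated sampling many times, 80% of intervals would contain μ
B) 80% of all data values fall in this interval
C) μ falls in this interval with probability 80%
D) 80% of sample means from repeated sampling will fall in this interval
A

A) Correct — this is the frequentist long-run coverage interpretation.
B) Wrong — a CI is about the parameter μ, not individual data values.
C) Wrong — μ is fixed; the randomness lives in the interval, not in μ.
D) Wrong — coverage applies to intervals containing μ, not to future x̄ values.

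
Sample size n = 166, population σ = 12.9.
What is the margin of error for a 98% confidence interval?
Margin of error = 2.33

Margin of error = z* · σ/√n
= 2.326 · 12.9/√166
= 2.326 · 12.9/12.8841
= 2.33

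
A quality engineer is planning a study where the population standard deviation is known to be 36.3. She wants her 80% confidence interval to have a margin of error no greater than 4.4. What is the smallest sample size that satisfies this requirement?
n ≥ 112

For margin E ≤ 4.4:
n ≥ (z* · σ / E)²
n ≥ (1.282 · 36.3 / 4.4)²
n ≥ 111.86

Minimum n = 112 (rounding up)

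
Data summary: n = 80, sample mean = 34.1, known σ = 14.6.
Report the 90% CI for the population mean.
(31.41, 36.79)

z-interval (σ known):
z* = 1.645 for 90% confidence

Margin of error = z* · σ/√n = 1.645 · 14.6/√80 = 2.69

CI: (34.1 - 2.69, 34.1 + 2.69) = (31.41, 36.79)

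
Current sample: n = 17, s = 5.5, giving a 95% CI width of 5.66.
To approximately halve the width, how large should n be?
n ≈ 68

CI width ∝ 1/√n
To reduce width by factor 2, need √n to grow by 2 → need 2² = 4 times as many samples.

Current: n = 17, width = 5.66
New: n = 68, width ≈ 2.66

Width reduced by factor of 5.66/2.66 = 2.13.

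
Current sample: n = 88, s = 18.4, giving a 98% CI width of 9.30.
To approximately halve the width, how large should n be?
n ≈ 352

CI width ∝ 1/√n
To reduce width by factor 2, need √n to grow by 2 → need 2² = 4 times as many samples.

Current: n = 88, width = 9.30
New: n = 352, width ≈ 4.58

Width reduced by factor of 9.30/4.58 = 2.03.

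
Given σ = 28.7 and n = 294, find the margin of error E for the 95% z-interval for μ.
Margin of error = 3.28

Margin of error = z* · σ/√n
= 1.960 · 28.7/√294
= 1.960 · 28.7/17.1464
= 3.28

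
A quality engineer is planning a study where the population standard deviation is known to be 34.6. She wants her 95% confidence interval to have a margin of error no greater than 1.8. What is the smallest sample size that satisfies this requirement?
n ≥ 1420

For margin E ≤ 1.8:
n ≥ (z* · σ / E)²
n ≥ (1.960 · 34.6 / 1.8)²
n ≥ 1419.45

Minimum n = 1420 (rounding up)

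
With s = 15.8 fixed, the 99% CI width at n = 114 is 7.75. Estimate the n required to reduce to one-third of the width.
n ≈ 1026

CI width ∝ 1/√n
To reduce width by factor 3, need √n to grow by 3 → need 3² = 9 times as many samples.

Current: n = 114, width = 7.75
New: n = 1026, width ≈ 2.55

Width reduced by factor of 7.75/2.55 = 3.04.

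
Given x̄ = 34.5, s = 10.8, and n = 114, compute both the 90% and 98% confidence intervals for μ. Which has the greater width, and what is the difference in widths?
98% CI is wider by 1.42

df = 113
90% CI: t* = 1.658, (32.82, 36.18), width = 2 · t* · s/√n = 3.35
98% CI: t* = 2.360, (32.11, 36.89), width = 2 · t* · s/√n = 4.77

The 98% CI is wider by 4.77 - 3.35 = 1.42.
Higher confidence requires a wider interval.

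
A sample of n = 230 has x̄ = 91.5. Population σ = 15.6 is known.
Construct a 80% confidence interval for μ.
(90.18, 92.82)

z-interval (σ known):
z* = 1.282 for 80% confidence

Margin of error = z* · σ/√n = 1.282 · 15.6/√230 = 1.32

CI: (91.5 - 1.32, 91.5 + 1.32) = (90.18, 92.82)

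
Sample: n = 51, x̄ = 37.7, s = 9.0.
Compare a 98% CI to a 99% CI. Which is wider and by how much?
99% CI is wider by 0.69

df = 50
98% CI: t* = 2.403, (34.67, 40.73), width = 2 · t* · s/√n = 6.06
99% CI: t* = 2.678, (34.33, 41.07), width = 2 · t* · s/√n = 6.75

The 99% CI is wider by 6.75 - 6.06 = 0.69.
Higher confidence requires a wider interval.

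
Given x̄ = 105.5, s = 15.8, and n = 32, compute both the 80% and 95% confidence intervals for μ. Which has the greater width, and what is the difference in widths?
95% CI is wider by 4.09

df = 31
80% CI: t* = 1.309, (101.84, 109.16), width = 2 · t* · s/√n = 7.31
95% CI: t* = 2.040, (99.80, 111.20), width = 2 · t* · s/√n = 11.40

The 95% CI is wider by 11.40 - 7.31 = 4.09.
Higher confidence requires a wider interval.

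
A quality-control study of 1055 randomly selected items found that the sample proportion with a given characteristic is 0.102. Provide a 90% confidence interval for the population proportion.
(0.087, 0.117)

Proportion CI:
SE = √(p̂(1-p̂)/n) = √(0.102 · 0.898 / 1055) = 0.00932

z* = 1.645
Margin = z* · SE = 1.645 · 0.00932 = 0.0153

CI: 0.102 ± 0.0153 = (0.087, 0.117)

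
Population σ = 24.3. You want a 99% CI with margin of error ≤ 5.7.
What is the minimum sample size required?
n ≥ 121

For margin E ≤ 5.7:
n ≥ (z* · σ / E)²
n ≥ (2.576 · 24.3 / 5.7)²
n ≥ 120.60

Minimum n = 121 (rounding up)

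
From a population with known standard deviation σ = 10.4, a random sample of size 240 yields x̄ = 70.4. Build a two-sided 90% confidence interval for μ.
(69.30, 71.50)

z-interval (σ known):
z* = 1.645 for 90% confidence

Margin of error = z* · σ/√n = 1.645 · 10.4/√240 = 1.10

CI: (70.4 - 1.10, 70.4 + 1.10) = (69.30, 71.50)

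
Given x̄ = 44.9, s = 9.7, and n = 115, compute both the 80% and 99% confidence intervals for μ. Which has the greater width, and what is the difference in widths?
99% CI is wider by 2.41

df = 114
80% CI: t* = 1.289, (43.73, 46.07), width = 2 · t* · s/√n = 2.33
99% CI: t* = 2.620, (42.53, 47.27), width = 2 · t* · s/√n = 4.74

The 99% CI is wider by 4.74 - 2.33 = 2.41.
Higher confidence requires a wider interval.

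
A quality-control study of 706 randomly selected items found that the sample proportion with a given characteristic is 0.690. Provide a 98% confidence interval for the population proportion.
(0.650, 0.730)

Proportion CI:
SE = √(p̂(1-p̂)/n) = √(0.690 · 0.310 / 706) = 0.01741

z* = 2.326
Margin = z* · SE = 2.326 · 0.01741 = 0.0405

CI: 0.690 ± 0.0405 = (0.650, 0.730)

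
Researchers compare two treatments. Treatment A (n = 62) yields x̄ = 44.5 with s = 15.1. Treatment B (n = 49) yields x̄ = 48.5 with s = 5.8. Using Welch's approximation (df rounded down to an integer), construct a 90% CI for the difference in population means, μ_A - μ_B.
(-7.48, -0.52)

Difference: x̄₁ - x̄₂ = -4.00
SE = √(s₁²/n₁ + s₂²/n₂) = √(15.1²/62 + 5.8²/49) = 2.0890
df = 82.26 → 82 (Welch–Satterthwaite, rounded down)
t* = 1.664

CI: -4.00 ± 1.664 · 2.0890 = -4.00 ± 3.48 = (-7.48, -0.52)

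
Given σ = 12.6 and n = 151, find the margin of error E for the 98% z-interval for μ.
Margin of error = 2.39

Margin of error = z* · σ/√n
= 2.326 · 12.6/√151
= 2.326 · 12.6/12.2882
= 2.39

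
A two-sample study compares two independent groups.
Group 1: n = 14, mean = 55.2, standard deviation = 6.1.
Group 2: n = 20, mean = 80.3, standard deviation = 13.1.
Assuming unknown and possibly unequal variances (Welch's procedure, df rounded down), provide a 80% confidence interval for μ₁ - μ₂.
(-29.50, -20.70)

Difference: x̄₁ - x̄₂ = -25.10
SE = √(s₁²/n₁ + s₂²/n₂) = √(6.1²/14 + 13.1²/20) = 3.3524
df = 28.59 → 28 (Welch–Satterthwaite, rounded down)
t* = 1.313

CI: -25.10 ± 1.313 · 3.3524 = -25.10 ± 4.40 = (-29.50, -20.70)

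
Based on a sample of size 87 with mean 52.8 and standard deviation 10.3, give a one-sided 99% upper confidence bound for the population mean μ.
μ ≤ 55.42

Upper bound (one-sided):
t* = 2.370 (one-sided for 99%)
Upper bound = x̄ + t* · s/√n = 52.8 + 2.370 · 10.3/√87 = 55.42

We are 99% confident that μ ≤ 55.42.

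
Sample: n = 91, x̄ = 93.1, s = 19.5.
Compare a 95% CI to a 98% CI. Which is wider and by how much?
98% CI is wider by 1.56

df = 90
95% CI: t* = 1.987, (89.04, 97.16), width = 2 · t* · s/√n = 8.12
98% CI: t* = 2.368, (88.26, 97.94), width = 2 · t* · s/√n = 9.68

The 98% CI is wider by 9.68 - 8.12 = 1.56.
Higher confidence requires a wider interval.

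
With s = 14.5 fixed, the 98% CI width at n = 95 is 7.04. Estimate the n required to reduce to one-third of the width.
n ≈ 855

CI width ∝ 1/√n
To reduce width by factor 3, need √n to grow by 3 → need 3² = 9 times as many samples.

Current: n = 95, width = 7.04
New: n = 855, width ≈ 2.31

Width reduced by factor of 7.04/2.31 = 3.05.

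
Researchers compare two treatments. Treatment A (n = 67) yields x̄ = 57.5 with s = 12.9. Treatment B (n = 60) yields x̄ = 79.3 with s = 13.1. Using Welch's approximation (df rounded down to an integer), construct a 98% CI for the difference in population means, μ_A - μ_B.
(-27.25, -16.35)

Difference: x̄₁ - x̄₂ = -21.80
SE = √(s₁²/n₁ + s₂²/n₂) = √(12.9²/67 + 13.1²/60) = 2.3117
df = 123.03 → 123 (Welch–Satterthwaite, rounded down)
t* = 2.357

CI: -21.80 ± 2.357 · 2.3117 = -21.80 ± 5.45 = (-27.25, -16.35)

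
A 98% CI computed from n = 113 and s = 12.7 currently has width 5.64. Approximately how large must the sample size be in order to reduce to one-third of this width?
n ≈ 1017

CI width ∝ 1/√n
To reduce width by factor 3, need √n to grow by 3 → need 3² = 9 times as many samples.

Current: n = 113, width = 5.64
New: n = 1017, width ≈ 1.86

Width reduced by factor of 5.64/1.86 = 3.03.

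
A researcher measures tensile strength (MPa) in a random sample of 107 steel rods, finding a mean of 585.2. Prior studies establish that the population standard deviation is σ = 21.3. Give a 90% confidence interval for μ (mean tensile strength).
(581.81, 588.59)

z-interval (σ known):
z* = 1.645 for 90% confidence

Margin of error = z* · σ/√n = 1.645 · 21.3/√107 = 3.39

CI: (585.2 - 3.39, 585.2 + 3.39) = (581.81, 588.59)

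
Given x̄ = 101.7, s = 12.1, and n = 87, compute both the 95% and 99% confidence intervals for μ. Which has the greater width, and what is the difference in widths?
99% CI is wider by 1.67

df = 86
95% CI: t* = 1.988, (99.12, 104.28), width = 2 · t* · s/√n = 5.16
99% CI: t* = 2.634, (98.28, 105.12), width = 2 · t* · s/√n = 6.83

The 99% CI is wider by 6.83 - 5.16 = 1.67.
Higher confidence requires a wider interval.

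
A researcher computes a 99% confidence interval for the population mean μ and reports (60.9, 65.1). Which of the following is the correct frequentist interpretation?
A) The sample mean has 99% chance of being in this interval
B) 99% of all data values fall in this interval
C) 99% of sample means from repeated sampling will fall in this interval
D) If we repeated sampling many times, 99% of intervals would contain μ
D

A) Wrong — x̄ is observed and sits in the interval by construction.
B) Wrong — a CI is about the parameter μ, not individual data values.
C) Wrong — coverage applies to intervals containing μ, not to future x̄ values.
D) Correct — this is the frequentist long-run coverage interpretation.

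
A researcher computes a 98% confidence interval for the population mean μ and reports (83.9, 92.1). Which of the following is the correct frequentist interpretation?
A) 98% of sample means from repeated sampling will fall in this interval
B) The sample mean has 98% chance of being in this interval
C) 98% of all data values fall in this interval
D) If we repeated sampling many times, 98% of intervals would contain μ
D

A) Wrong — coverage applies to intervals containing μ, not to future x̄ values.
B) Wrong — x̄ is observed and sits in the interval by construction.
C) Wrong — a CI is about the parameter μ, not individual data values.
D) Correct — this is the frequentist long-run coverage interpretation.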